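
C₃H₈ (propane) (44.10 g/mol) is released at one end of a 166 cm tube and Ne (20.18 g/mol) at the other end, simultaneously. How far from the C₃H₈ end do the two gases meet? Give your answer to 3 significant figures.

67.0 cm

In equal time, each gas travels a distance ∝ its rate ∝ 1/√M, so d_C₃H₈/d_Ne = √(M_Ne/M_C₃H₈) = √(20.18/44.10) = 0.6765.
With d_C₃H₈ + d_Ne = 166 cm, d_Ne = 166/(1 + 0.6765) = 99.02 cm.
d_C₃H₈ = 166 − 99.02 = 67.0 cm.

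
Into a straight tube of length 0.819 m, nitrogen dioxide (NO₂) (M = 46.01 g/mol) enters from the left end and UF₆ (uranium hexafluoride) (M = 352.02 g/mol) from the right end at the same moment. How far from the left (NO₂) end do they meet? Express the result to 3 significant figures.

The fronts meet when d_NO₂ + d_UF₆ = L with d_NO₂/d_UF₆ = √(M_UF₆/M_NO₂) (Graham's law). Here √(M_UF₆/M_NO₂) = √(352.02/46.01) = 2.766.
With d_NO₂ + d_UF₆ = 0.819 m, d_UF₆ = 0.819/(1 + 2.766) = 0.2175 m.
d_NO₂ = 0.819 − 0.2175 = 0.602 m.

0.602 m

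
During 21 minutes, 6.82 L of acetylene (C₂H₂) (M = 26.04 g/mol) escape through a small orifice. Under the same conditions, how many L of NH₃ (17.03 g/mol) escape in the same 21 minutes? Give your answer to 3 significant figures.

Using Graham's law: rate_NH₃/rate_C₂H₂ = √(M_C₂H₂/M_NH₃) = √(26.04/17.03) = √1.529 = 1.237.
So the volume for NH₃ is 6.82 × 1.237 = 8.43 L.

8.43 L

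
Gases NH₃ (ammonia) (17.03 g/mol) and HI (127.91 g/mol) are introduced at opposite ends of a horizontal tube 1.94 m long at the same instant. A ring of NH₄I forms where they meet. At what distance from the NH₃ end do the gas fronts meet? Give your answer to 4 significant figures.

1.421 m

The fronts meet when d_NH₃ + d_HI = L with d_NH₃/d_HI = √(M_HI/M_NH₃) (Graham's law). Here √(M_HI/M_NH₃) = √(127.91/17.03) = 2.741.
With d_NH₃ + d_HI = 1.94 m, d_HI = 1.94/(1 + 2.741) = 0.5186 m.
d_NH₃ = 1.94 − 0.5186 = 1.421 m.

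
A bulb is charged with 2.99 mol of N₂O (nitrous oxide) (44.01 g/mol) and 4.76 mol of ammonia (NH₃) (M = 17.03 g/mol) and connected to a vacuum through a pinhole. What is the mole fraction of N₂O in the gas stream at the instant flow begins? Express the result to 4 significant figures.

The effusion rate of species i is ∝ p_i/√M_i ∝ n_i/√M_i.
x_N₂O(eff) = (n_N₂O/√M_N₂O) / (n_N₂O/√M_N₂O + n_NH₃/√M_NH₃)
= (2.99/√44.01) / (2.99/√44.01 + 4.76/√17.03) = 0.4507/(0.4507 + 1.153) = 0.2810.

0.2810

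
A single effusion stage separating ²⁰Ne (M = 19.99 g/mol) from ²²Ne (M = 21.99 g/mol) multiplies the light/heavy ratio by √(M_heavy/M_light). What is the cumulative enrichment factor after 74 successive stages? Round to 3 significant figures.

34.1

Overall factor = α^74 with α = √(21.99/19.99), i.e. (21.99/19.99)^(74/2).
= 1.10005^37 = 34.1.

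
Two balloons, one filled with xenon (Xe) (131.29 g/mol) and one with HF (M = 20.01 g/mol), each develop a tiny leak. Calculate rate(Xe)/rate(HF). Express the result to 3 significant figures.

0.390

Graham's law gives rate_Xe/rate_HF = √(M_HF/M_Xe) = √(20.01/131.29) = √0.1524 = 0.390.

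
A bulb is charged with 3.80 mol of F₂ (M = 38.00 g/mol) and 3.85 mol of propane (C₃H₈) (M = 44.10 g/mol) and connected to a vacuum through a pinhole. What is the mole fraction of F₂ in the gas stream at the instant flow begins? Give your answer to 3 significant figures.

0.515

Each component's effusion rate ∝ (its partial pressure)·(1/√M) ∝ n_i/√M_i.
x_F₂(eff) = (n_F₂/√M_F₂) / (n_F₂/√M_F₂ + n_C₃H₈/√M_C₃H₈)
= (3.80/√38.00) / (3.80/√38.00 + 3.85/√44.10) = 0.6164/(0.6164 + 0.5798) = 0.515.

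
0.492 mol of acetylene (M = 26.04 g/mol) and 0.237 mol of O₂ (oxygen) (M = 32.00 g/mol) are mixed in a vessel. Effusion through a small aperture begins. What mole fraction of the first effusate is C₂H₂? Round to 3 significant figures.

0.697

Rate_i ∝ x_i/√M_i (Graham's law weighted by mole fraction), so the effusate composition follows n_i/√M_i.
x_C₂H₂(eff) = (n_C₂H₂/√M_C₂H₂) / (n_C₂H₂/√M_C₂H₂ + n_O₂/√M_O₂)
= (0.492/√26.04) / (0.492/√26.04 + 0.237/√32.00) = 0.09642/(0.09642 + 0.04190) = 0.697.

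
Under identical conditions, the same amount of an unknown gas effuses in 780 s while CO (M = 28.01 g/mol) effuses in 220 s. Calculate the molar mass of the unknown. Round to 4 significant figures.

352.1 g/mol

Using Graham's law: t_X/t_CO = √(M_X/M_CO).
780/220 = 3.545 = √(M_X/28.01)
M_X = 28.01 × 3.545² = 28.01 × 12.57 = 352.1 g/mol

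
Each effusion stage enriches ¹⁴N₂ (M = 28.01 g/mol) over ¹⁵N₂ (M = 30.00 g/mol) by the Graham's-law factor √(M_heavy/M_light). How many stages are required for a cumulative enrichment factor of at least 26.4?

With α = √(30.00/28.01) per stage, ln α = ½ ln(1.07105) = 0.03432.
Need α^N ≥ 26.4 ⇒ N ≥ ln(26.4) / ln α = 3.273 / 0.03432 = 95.38.
So at least 96 stages are needed.

96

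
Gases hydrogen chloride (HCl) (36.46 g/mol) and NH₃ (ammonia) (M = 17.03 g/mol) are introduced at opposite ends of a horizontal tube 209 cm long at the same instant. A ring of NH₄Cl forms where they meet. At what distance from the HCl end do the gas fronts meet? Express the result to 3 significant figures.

In equal time, each gas travels a distance ∝ its rate ∝ 1/√M, so d_HCl/d_NH₃ = √(M_NH₃/M_HCl) = √(17.03/36.46) = 0.6834.
With d_HCl + d_NH₃ = 209 cm, d_NH₃ = 209/(1 + 0.6834) = 124.2 cm.
d_HCl = 209 − 124.2 = 84.8 cm.

84.8 cm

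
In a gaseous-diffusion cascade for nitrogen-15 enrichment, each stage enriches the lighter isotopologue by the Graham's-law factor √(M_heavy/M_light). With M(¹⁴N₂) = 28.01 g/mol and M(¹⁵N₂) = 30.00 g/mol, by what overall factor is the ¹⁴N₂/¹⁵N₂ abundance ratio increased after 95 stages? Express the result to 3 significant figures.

Overall factor = α^95 with α = √(30.00/28.01), i.e. (30.00/28.01)^(95/2).
= 1.07105^(95/2) = 26.1.

26.1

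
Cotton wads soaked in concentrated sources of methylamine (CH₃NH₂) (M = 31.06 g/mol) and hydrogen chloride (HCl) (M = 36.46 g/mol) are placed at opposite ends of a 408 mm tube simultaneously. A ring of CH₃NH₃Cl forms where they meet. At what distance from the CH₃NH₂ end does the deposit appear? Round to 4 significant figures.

The fronts meet when d_CH₃NH₂ + d_HCl = L with d_CH₃NH₂/d_HCl = √(M_HCl/M_CH₃NH₂) (Graham's law). Here √(M_HCl/M_CH₃NH₂) = √(36.46/31.06) = 1.083.
With d_CH₃NH₂ + d_HCl = 408 mm, d_HCl = 408/(1 + 1.083) = 195.8 mm.
d_CH₃NH₂ = 408 − 195.8 = 212.2 mm.

212.2 mm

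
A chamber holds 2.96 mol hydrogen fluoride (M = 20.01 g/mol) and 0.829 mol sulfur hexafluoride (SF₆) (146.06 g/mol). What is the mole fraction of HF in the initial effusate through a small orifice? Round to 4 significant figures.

Effusion rate of each component ∝ n_i/√M_i (partial pressure × 1/√M).
So x_HF in the escaping gas = (n_HF/√M_HF) / Σ(n_i/√M_i)
= (2.96/√20.01) / (2.96/√20.01 + 0.829/√146.06) = 0.6617/(0.6617 + 0.06859) = 0.9061.

0.9061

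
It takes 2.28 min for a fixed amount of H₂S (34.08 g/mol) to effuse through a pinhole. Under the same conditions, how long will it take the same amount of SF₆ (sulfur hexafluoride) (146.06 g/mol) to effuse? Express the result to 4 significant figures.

4.720 min

Using Graham's law: t_SF₆/t_H₂S = √(M_SF₆/M_H₂S) = √(146.06/34.08) = √4.286 = 2.070.
So the time for SF₆ is 2.28 × 2.070 = 4.720 min.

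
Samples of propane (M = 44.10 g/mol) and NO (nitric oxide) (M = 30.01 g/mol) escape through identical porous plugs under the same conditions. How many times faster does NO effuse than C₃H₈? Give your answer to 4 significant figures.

1.212

Using Graham's law: rate_NO/rate_C₃H₈ = √(M_C₃H₈/M_NO) = √(44.10/30.01) = √1.470 = 1.212.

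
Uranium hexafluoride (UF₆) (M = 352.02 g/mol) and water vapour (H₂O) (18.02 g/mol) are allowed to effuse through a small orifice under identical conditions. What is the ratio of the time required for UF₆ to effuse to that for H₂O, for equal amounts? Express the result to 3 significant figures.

Graham's law gives t_UF₆/t_H₂O = √(M_UF₆/M_H₂O) = √(352.02/18.02) = √19.53 = 4.42.

4.42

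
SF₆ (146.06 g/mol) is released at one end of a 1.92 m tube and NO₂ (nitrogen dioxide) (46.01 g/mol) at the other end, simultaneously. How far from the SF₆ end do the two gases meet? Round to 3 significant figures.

Distances travelled in equal time are proportional to diffusion rates, so d_SF₆/d_NO₂ = √(M_NO₂/M_SF₆) = √(46.01/146.06) = 0.5613.
With d_SF₆ + d_NO₂ = 1.92 m, d_NO₂ = 1.92/(1 + 0.5613) = 1.230 m.
d_SF₆ = 1.92 − 1.230 = 0.690 m.

0.690 m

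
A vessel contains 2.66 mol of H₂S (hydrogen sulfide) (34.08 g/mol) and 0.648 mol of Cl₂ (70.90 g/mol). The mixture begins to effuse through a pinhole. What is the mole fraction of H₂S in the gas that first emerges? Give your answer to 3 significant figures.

The effusion rate of species i is ∝ p_i/√M_i ∝ n_i/√M_i.
Mole fraction of H₂S in the effusate = (n_H₂S/√M_H₂S) / (n_H₂S/√M_H₂S + n_Cl₂/√M_Cl₂)
= (2.66/√34.08) / (2.66/√34.08 + 0.648/√70.90) = 0.4557/(0.4557 + 0.07696) = 0.856.

0.856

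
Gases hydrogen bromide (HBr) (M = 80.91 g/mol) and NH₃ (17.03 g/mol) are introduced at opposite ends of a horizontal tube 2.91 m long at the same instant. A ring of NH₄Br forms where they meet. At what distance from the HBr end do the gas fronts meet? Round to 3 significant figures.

0.915 m

In equal time, each gas travels a distance ∝ its rate ∝ 1/√M, so d_HBr/d_NH₃ = √(M_NH₃/M_HBr) = √(17.03/80.91) = 0.4588.
With d_HBr + d_NH₃ = 2.91 m, d_NH₃ = 2.91/(1 + 0.4588) = 1.995 m.
d_HBr = 2.91 − 1.995 = 0.915 m.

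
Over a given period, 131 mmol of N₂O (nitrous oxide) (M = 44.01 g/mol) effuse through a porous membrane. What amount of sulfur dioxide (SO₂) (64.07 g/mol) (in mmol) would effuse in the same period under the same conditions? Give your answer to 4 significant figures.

108.6 mmol

By Graham's law, rate_SO₂/rate_N₂O = √(M_N₂O/M_SO₂) = √(44.01/64.07) = √0.6869 = 0.8288.
So the amount for SO₂ is 131 × 0.8288 = 108.6 mmol.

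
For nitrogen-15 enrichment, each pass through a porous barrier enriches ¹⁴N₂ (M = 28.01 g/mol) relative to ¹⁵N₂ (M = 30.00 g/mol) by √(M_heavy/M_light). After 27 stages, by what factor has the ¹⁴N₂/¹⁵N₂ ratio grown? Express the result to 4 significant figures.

2.526

The single-stage factor is √(M_heavy/M_light), so 27 stages give [√(30.00/28.01)]^27 = (30.00/28.01)^(27/2).
= 1.07105^(27/2) = 2.526.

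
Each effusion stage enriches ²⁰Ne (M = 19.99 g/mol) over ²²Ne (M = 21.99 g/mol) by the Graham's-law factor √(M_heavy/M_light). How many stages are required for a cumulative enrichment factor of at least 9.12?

47

Per stage α = (21.99/19.99)^(1/2) = 1.10005^0.5, giving ln α = 0.04768.
Need α^N ≥ 9.12 ⇒ N ≥ ln(9.12) / ln α = 2.210 / 0.04768 = 46.36.
Minimum whole number of stages: N = 47.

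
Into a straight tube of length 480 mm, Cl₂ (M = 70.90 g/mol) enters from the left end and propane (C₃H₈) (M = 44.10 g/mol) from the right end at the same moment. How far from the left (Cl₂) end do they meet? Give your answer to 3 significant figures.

The fronts meet when d_Cl₂ + d_C₃H₈ = L with d_Cl₂/d_C₃H₈ = √(M_C₃H₈/M_Cl₂) (Graham's law). Here √(M_C₃H₈/M_Cl₂) = √(44.10/70.90) = 0.7887.
With d_Cl₂ + d_C₃H₈ = 480 mm, d_C₃H₈ = 480/(1 + 0.7887) = 268.4 mm.
d_Cl₂ = 480 − 268.4 = 212 mm.

212 mm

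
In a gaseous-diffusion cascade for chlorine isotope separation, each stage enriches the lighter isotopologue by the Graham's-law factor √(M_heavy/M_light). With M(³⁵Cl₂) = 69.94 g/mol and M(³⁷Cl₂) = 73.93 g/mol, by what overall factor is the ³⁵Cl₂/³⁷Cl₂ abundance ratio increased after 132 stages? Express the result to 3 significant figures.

38.9

After 132 stages the ratio has grown by (√(73.93/69.94))^132 = (73.93/69.94)^(132/2).
= 1.05705^66 = 38.9.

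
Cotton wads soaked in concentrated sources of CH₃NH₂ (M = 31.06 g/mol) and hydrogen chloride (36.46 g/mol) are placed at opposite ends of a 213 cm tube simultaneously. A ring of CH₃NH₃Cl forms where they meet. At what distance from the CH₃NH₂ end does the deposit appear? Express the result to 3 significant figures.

111 cm

Graham's law gives d_CH₃NH₂/d_HCl = rate_CH₃NH₂/rate_HCl = √(M_HCl/M_CH₃NH₂) = √(36.46/31.06) = 1.083.
With d_CH₃NH₂ + d_HCl = 213 cm, d_HCl = 213/(1 + 1.083) = 102.2 cm.
d_CH₃NH₂ = 213 − 102.2 = 111 cm.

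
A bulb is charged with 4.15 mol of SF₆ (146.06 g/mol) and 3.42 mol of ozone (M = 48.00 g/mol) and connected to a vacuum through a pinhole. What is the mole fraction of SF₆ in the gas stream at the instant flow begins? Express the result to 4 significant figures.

Each component's effusion rate ∝ (its partial pressure)·(1/√M) ∝ n_i/√M_i.
x_SF₆(eff) = (n_SF₆/√M_SF₆) / (n_SF₆/√M_SF₆ + n_O₃/√M_O₃)
= (4.15/√146.06) / (4.15/√146.06 + 3.42/√48.00) = 0.3434/(0.3434 + 0.4936) = 0.4102.

0.4102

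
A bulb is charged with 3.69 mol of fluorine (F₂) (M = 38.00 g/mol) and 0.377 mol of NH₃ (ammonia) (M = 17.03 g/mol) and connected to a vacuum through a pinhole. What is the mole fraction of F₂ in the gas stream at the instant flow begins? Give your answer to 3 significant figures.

Each component's effusion rate ∝ (its partial pressure)·(1/√M) ∝ n_i/√M_i.
So x_F₂ in the escaping gas = (n_F₂/√M_F₂) / Σ(n_i/√M_i)
= (3.69/√38.00) / (3.69/√38.00 + 0.377/√17.03) = 0.5986/(0.5986 + 0.09136) = 0.868.

0.868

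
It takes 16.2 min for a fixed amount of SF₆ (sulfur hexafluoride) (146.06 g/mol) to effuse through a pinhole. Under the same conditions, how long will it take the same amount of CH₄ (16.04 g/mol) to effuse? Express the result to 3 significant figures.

5.37 min

Since effusion rate ∝ 1/√M, t_CH₄/t_SF₆ = √(M_CH₄/M_SF₆) = √(16.04/146.06) = √0.1098 = 0.3314.
So the time for CH₄ is 16.2 × 0.3314 = 5.37 min.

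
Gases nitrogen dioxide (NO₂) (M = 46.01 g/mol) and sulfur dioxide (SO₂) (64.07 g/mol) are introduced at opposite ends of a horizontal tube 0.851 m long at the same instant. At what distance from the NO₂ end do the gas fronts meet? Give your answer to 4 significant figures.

0.4606 m

The fronts meet when d_NO₂ + d_SO₂ = L with d_NO₂/d_SO₂ = √(M_SO₂/M_NO₂) (Graham's law). Here √(M_SO₂/M_NO₂) = √(64.07/46.01) = 1.180.
With d_NO₂ + d_SO₂ = 0.851 m, d_SO₂ = 0.851/(1 + 1.180) = 0.3904 m.
d_NO₂ = 0.851 − 0.3904 = 0.4606 m.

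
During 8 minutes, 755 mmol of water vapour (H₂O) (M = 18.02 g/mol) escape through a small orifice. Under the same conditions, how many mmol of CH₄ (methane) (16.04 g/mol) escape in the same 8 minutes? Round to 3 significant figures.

800 mmol

From Graham's law, rate_CH₄/rate_H₂O = √(M_H₂O/M_CH₄) = √(18.02/16.04) = √1.123 = 1.060.
So the amount for CH₄ is 755 × 1.060 = 800 mmol.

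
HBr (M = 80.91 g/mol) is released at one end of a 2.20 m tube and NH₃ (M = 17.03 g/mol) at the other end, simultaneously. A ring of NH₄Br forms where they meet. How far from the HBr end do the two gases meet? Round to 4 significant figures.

0.6919 m

Graham's law gives d_HBr/d_NH₃ = rate_HBr/rate_NH₃ = √(M_NH₃/M_HBr) = √(17.03/80.91) = 0.4588.
With d_HBr + d_NH₃ = 2.20 m, d_NH₃ = 2.20/(1 + 0.4588) = 1.508 m.
d_HBr = 2.20 − 1.508 = 0.6919 m.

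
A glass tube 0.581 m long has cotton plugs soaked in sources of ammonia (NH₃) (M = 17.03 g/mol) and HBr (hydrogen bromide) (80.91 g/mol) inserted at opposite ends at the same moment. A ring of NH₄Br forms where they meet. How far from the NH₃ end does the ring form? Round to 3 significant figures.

The fronts meet when d_NH₃ + d_HBr = L with d_NH₃/d_HBr = √(M_HBr/M_NH₃) (Graham's law). Here √(M_HBr/M_NH₃) = √(80.91/17.03) = 2.180.
With d_NH₃ + d_HBr = 0.581 m, d_HBr = 0.581/(1 + 2.180) = 0.1827 m.
d_NH₃ = 0.581 − 0.1827 = 0.398 m.

0.398 m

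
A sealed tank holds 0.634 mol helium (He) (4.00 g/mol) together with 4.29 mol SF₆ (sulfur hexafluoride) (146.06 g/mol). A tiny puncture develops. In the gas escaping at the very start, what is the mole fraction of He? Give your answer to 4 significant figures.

The effusion rate of species i is ∝ p_i/√M_i ∝ n_i/√M_i.
x_He(eff) = (n_He/√M_He) / (n_He/√M_He + n_SF₆/√M_SF₆)
= (0.634/√4.00) / (0.634/√4.00 + 4.29/√146.06) = 0.3170/(0.3170 + 0.3550) = 0.4717.

0.4717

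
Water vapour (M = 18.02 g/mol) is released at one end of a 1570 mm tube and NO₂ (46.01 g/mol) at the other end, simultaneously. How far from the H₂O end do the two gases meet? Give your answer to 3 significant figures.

966 mm

In equal time, each gas travels a distance ∝ its rate ∝ 1/√M, so d_H₂O/d_NO₂ = √(M_NO₂/M_H₂O) = √(46.01/18.02) = 1.598.
With d_H₂O + d_NO₂ = 1570 mm, d_NO₂ = 1570/(1 + 1.598) = 604.3 mm.
d_H₂O = 1570 − 604.3 = 966 mm.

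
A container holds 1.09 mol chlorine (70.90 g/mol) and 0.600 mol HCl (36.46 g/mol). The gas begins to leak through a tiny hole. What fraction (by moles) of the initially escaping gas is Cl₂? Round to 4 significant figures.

0.5657

The effusion rate of species i is ∝ p_i/√M_i ∝ n_i/√M_i.
x_Cl₂(eff) = (n_Cl₂/√M_Cl₂) / (n_Cl₂/√M_Cl₂ + n_HCl/√M_HCl)
= (1.09/√70.90) / (1.09/√70.90 + 0.600/√36.46) = 0.1295/(0.1295 + 0.09937) = 0.5657.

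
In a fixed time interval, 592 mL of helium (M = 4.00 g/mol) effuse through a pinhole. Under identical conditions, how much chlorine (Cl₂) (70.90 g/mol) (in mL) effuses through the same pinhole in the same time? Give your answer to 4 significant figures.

140.6 mL

From Graham's law, rate_Cl₂/rate_He = √(M_He/M_Cl₂) = √(4.00/70.90) = √0.05642 = 0.2375.
So the volume for Cl₂ is 592 × 0.2375 = 140.6 mL.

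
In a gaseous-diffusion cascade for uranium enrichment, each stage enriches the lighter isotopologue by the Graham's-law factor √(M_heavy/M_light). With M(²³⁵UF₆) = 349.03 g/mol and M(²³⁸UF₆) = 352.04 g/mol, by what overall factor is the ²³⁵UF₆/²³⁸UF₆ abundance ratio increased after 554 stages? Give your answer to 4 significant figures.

10.79

Overall factor = α^554 with α = √(352.04/349.03), i.e. (352.04/349.03)^(554/2).
= 1.00862^277 = 10.79.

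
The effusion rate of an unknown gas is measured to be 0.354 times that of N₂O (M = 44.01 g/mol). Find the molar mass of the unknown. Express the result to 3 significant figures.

351 g/mol

From Graham's law, rate_X/rate_N₂O = √(M_N₂O/M_X).
0.354 = √(44.01/M_X)
M_X = 44.01 / 0.354² = 44.01 / 0.1253 = 351 g/mol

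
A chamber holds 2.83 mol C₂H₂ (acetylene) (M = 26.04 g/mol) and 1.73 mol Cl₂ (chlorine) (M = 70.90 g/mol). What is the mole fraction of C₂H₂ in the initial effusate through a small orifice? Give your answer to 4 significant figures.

0.7297

The effusion rate of species i is ∝ p_i/√M_i ∝ n_i/√M_i.
So x_C₂H₂ in the escaping gas = (n_C₂H₂/√M_C₂H₂) / Σ(n_i/√M_i)
= (2.83/√26.04) / (2.83/√26.04 + 1.73/√70.90) = 0.5546/(0.5546 + 0.2055) = 0.7297.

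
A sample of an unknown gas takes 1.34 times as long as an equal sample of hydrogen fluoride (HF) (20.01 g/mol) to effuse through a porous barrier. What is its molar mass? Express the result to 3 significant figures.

Since effusion rate ∝ 1/√M, t_X/t_HF = √(M_X/M_HF).
1.34 = √(M_X/20.01)
M_X = 20.01 × 1.34² = 20.01 × 1.796 = 35.9 g/mol

35.9 g/mol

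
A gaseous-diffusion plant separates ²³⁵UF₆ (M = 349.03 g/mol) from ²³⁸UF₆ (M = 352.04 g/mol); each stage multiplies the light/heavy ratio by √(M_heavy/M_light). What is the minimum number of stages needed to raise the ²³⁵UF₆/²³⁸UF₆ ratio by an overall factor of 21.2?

712

Per stage α = (352.04/349.03)^(1/2) = 1.00862^0.5, giving ln α = 0.004293.
Need α^N ≥ 21.2 ⇒ N ≥ ln(21.2) / ln α = 3.054 / 0.004293 = 711.31.
Rounding up, N = 712 stages.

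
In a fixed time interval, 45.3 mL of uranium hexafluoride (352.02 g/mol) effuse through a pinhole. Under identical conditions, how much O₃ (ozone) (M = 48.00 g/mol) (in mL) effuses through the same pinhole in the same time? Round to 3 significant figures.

Since effusion rate ∝ 1/√M, rate_O₃/rate_UF₆ = √(M_UF₆/M_O₃) = √(352.02/48.00) = √7.334 = 2.708.
So the volume for O₃ is 45.3 × 2.708 = 123 mL.

123 mL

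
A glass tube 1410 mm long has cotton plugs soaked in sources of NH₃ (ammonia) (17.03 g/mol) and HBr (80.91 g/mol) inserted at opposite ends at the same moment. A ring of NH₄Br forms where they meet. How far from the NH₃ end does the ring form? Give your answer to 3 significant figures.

The fronts meet when d_NH₃ + d_HBr = L with d_NH₃/d_HBr = √(M_HBr/M_NH₃) (Graham's law). Here √(M_HBr/M_NH₃) = √(80.91/17.03) = 2.180.
With d_NH₃ + d_HBr = 1410 mm, d_HBr = 1410/(1 + 2.180) = 443.4 mm.
d_NH₃ = 1410 − 443.4 = 967 mm.

967 mm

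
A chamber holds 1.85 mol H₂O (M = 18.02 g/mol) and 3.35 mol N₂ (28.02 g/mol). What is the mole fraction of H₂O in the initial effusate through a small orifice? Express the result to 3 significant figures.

0.408

Rate_i ∝ x_i/√M_i (Graham's law weighted by mole fraction), so the effusate composition follows n_i/√M_i.
x_H₂O(eff) = (n_H₂O/√M_H₂O) / (n_H₂O/√M_H₂O + n_N₂/√M_N₂)
= (1.85/√18.02) / (1.85/√18.02 + 3.35/√28.02) = 0.4358/(0.4358 + 0.6329) = 0.408.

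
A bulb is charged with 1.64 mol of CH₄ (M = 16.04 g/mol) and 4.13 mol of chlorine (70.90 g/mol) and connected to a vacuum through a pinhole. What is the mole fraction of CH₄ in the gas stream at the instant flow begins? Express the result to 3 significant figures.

Each component's effusion rate ∝ (its partial pressure)·(1/√M) ∝ n_i/√M_i.
So x_CH₄ in the escaping gas = (n_CH₄/√M_CH₄) / Σ(n_i/√M_i)
= (1.64/√16.04) / (1.64/√16.04 + 4.13/√70.90) = 0.4095/(0.4095 + 0.4905) = 0.455.

0.455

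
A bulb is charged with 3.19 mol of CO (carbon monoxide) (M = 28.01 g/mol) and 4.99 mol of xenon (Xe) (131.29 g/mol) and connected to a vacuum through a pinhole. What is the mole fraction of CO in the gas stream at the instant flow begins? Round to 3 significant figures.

The effusion rate of species i is ∝ p_i/√M_i ∝ n_i/√M_i.
Mole fraction of CO in the effusate = (n_CO/√M_CO) / (n_CO/√M_CO + n_Xe/√M_Xe)
= (3.19/√28.01) / (3.19/√28.01 + 4.99/√131.29) = 0.6027/(0.6027 + 0.4355) = 0.581.

0.581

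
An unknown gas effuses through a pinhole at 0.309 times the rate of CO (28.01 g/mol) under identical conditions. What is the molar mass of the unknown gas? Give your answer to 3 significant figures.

293 g/mol

From Graham's law, rate_X/rate_CO = √(M_CO/M_X).
0.309 = √(28.01/M_X)
M_X = 28.01 / 0.309² = 28.01 / 0.09548 = 293 g/mol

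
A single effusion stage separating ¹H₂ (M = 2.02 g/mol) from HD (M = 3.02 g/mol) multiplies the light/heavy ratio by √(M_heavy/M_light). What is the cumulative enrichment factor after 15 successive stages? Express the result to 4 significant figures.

Overall factor = α^15 with α = √(3.02/2.02), i.e. (3.02/2.02)^(15/2).
= 1.49505^(15/2) = 20.41.

20.41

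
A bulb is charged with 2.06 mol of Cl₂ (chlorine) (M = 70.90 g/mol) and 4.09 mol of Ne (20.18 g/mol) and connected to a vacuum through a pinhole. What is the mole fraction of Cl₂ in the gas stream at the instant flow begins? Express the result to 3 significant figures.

Effusion rate of each component ∝ n_i/√M_i (partial pressure × 1/√M).
Mole fraction of Cl₂ in the effusate = (n_Cl₂/√M_Cl₂) / (n_Cl₂/√M_Cl₂ + n_Ne/√M_Ne)
= (2.06/√70.90) / (2.06/√70.90 + 4.09/√20.18) = 0.2446/(0.2446 + 0.9105) = 0.212.

0.212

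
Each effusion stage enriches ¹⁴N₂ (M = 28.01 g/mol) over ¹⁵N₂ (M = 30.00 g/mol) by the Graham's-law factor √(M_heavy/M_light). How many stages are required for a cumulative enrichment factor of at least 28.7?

Per stage α = (30.00/28.01)^(1/2) = 1.07105^0.5, giving ln α = 0.03432.
Need α^N ≥ 28.7 ⇒ N ≥ ln(28.7) / ln α = 3.357 / 0.03432 = 97.82.
So at least 98 stages are needed.

98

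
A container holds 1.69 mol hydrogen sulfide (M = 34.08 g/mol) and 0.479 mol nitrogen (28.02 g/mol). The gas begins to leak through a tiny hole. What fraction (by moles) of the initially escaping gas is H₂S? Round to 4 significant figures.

Rate_i ∝ x_i/√M_i (Graham's law weighted by mole fraction), so the effusate composition follows n_i/√M_i.
Mole fraction of H₂S in the effusate = (n_H₂S/√M_H₂S) / (n_H₂S/√M_H₂S + n_N₂/√M_N₂)
= (1.69/√34.08) / (1.69/√34.08 + 0.479/√28.02) = 0.2895/(0.2895 + 0.09049) = 0.7619.

0.7619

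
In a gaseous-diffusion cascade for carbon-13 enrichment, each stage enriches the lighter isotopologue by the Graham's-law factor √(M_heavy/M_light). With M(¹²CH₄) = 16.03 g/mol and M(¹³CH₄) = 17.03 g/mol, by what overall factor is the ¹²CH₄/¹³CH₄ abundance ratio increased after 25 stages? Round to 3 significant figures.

After 25 stages the ratio has grown by (√(17.03/16.03))^25 = (17.03/16.03)^(25/2).
= 1.06238^(25/2) = 2.13.

2.13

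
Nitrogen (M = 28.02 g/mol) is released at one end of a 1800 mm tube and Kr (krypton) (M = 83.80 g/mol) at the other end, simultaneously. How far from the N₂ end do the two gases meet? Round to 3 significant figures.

Distances travelled in equal time are proportional to diffusion rates, so d_N₂/d_Kr = √(M_Kr/M_N₂) = √(83.80/28.02) = 1.729.
With d_N₂ + d_Kr = 1800 mm, d_Kr = 1800/(1 + 1.729) = 659.5 mm.
d_N₂ = 1800 − 659.5 = 1140 mm.

1140 mm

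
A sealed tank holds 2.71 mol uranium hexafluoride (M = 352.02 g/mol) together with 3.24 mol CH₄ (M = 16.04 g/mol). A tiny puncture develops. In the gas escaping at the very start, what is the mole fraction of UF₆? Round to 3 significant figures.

0.151

Rate_i ∝ x_i/√M_i (Graham's law weighted by mole fraction), so the effusate composition follows n_i/√M_i.
So x_UF₆ in the escaping gas = (n_UF₆/√M_UF₆) / Σ(n_i/√M_i)
= (2.71/√352.02) / (2.71/√352.02 + 3.24/√16.04) = 0.1444/(0.1444 + 0.8090) = 0.151.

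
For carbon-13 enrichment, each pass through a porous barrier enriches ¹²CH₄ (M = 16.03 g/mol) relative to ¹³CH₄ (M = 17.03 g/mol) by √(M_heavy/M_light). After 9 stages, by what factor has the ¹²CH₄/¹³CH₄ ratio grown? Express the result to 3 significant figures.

1.31

Overall factor = α^9 with α = √(17.03/16.03), i.e. (17.03/16.03)^(9/2).
= 1.06238^(9/2) = 1.31.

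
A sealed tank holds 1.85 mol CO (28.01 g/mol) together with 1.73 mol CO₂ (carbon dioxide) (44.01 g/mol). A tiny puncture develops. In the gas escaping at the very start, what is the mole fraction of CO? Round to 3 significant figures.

The effusion rate of species i is ∝ p_i/√M_i ∝ n_i/√M_i.
x_CO(eff) = (n_CO/√M_CO) / (n_CO/√M_CO + n_CO₂/√M_CO₂)
= (1.85/√28.01) / (1.85/√28.01 + 1.73/√44.01) = 0.3496/(0.3496 + 0.2608) = 0.573.

0.573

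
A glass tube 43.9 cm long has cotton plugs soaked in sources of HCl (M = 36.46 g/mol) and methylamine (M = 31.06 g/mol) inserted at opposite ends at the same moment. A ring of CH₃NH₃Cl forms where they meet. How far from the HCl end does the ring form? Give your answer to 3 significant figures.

21.1 cm

The fronts meet when d_HCl + d_CH₃NH₂ = L with d_HCl/d_CH₃NH₂ = √(M_CH₃NH₂/M_HCl) (Graham's law). Here √(M_CH₃NH₂/M_HCl) = √(31.06/36.46) = 0.9230.
With d_HCl + d_CH₃NH₂ = 43.9 cm, d_CH₃NH₂ = 43.9/(1 + 0.9230) = 22.83 cm.
d_HCl = 43.9 − 22.83 = 21.1 cm.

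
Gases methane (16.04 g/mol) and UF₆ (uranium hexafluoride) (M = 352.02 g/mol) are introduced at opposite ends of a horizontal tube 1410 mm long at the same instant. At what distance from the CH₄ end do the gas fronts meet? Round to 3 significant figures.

The fronts meet when d_CH₄ + d_UF₆ = L with d_CH₄/d_UF₆ = √(M_UF₆/M_CH₄) (Graham's law). Here √(M_UF₆/M_CH₄) = √(352.02/16.04) = 4.685.
With d_CH₄ + d_UF₆ = 1410 mm, d_UF₆ = 1410/(1 + 4.685) = 248.0 mm.
d_CH₄ = 1410 − 248.0 = 1160 mm.

1160 mm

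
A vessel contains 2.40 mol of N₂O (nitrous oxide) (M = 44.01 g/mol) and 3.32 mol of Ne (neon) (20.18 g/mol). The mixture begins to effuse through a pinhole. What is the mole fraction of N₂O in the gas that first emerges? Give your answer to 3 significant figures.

Rate_i ∝ x_i/√M_i (Graham's law weighted by mole fraction), so the effusate composition follows n_i/√M_i.
Mole fraction of N₂O in the effusate = (n_N₂O/√M_N₂O) / (n_N₂O/√M_N₂O + n_Ne/√M_Ne)
= (2.40/√44.01) / (2.40/√44.01 + 3.32/√20.18) = 0.3618/(0.3618 + 0.7391) = 0.329.

0.329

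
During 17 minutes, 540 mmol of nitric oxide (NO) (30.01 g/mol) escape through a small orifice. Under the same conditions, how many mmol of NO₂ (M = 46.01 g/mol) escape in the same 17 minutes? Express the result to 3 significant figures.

436 mmol

Graham's law gives rate_NO₂/rate_NO = √(M_NO/M_NO₂) = √(30.01/46.01) = √0.6522 = 0.8076.
So the amount for NO₂ is 540 × 0.8076 = 436 mmol.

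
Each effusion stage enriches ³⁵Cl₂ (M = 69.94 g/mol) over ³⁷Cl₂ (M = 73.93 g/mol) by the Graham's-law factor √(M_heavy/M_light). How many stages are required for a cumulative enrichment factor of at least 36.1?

130

Per stage α = (73.93/69.94)^(1/2) = 1.05705^0.5, giving ln α = 0.02774.
Need α^N ≥ 36.1 ⇒ N ≥ ln(36.1) / ln α = 3.586 / 0.02774 = 129.28.
So at least 130 stages are needed.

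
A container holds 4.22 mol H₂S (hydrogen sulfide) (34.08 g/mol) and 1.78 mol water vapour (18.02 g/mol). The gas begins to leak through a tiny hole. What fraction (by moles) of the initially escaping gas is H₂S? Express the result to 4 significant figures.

0.6329

Effusion rate of each component ∝ n_i/√M_i (partial pressure × 1/√M).
So x_H₂S in the escaping gas = (n_H₂S/√M_H₂S) / Σ(n_i/√M_i)
= (4.22/√34.08) / (4.22/√34.08 + 1.78/√18.02) = 0.7229/(0.7229 + 0.4193) = 0.6329.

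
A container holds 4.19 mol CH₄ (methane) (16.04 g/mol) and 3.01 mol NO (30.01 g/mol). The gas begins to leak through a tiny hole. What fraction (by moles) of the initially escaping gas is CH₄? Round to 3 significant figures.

0.656

Effusion rate of each component ∝ n_i/√M_i (partial pressure × 1/√M).
Mole fraction of CH₄ in the effusate = (n_CH₄/√M_CH₄) / (n_CH₄/√M_CH₄ + n_NO/√M_NO)
= (4.19/√16.04) / (4.19/√16.04 + 3.01/√30.01) = 1.046/(1.046 + 0.5495) = 0.656.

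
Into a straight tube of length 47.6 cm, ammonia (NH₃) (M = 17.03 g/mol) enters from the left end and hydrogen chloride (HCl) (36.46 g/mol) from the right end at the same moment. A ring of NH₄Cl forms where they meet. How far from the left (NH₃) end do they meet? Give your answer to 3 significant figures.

The fronts meet when d_NH₃ + d_HCl = L with d_NH₃/d_HCl = √(M_HCl/M_NH₃) (Graham's law). Here √(M_HCl/M_NH₃) = √(36.46/17.03) = 1.463.
With d_NH₃ + d_HCl = 47.6 cm, d_HCl = 47.6/(1 + 1.463) = 19.32 cm.
d_NH₃ = 47.6 − 19.32 = 28.3 cm.

28.3 cm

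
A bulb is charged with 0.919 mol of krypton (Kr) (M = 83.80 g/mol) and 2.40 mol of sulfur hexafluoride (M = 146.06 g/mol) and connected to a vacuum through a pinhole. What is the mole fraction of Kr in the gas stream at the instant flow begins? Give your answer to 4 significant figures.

Each component's effusion rate ∝ (its partial pressure)·(1/√M) ∝ n_i/√M_i.
Mole fraction of Kr in the effusate = (n_Kr/√M_Kr) / (n_Kr/√M_Kr + n_SF₆/√M_SF₆)
= (0.919/√83.80) / (0.919/√83.80 + 2.40/√146.06) = 0.1004/(0.1004 + 0.1986) = 0.3358.

0.3358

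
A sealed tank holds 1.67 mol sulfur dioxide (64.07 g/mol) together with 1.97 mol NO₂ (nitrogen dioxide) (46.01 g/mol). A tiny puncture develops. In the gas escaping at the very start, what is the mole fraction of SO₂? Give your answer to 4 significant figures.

0.4181

Each component's effusion rate ∝ (its partial pressure)·(1/√M) ∝ n_i/√M_i.
x_SO₂(eff) = (n_SO₂/√M_SO₂) / (n_SO₂/√M_SO₂ + n_NO₂/√M_NO₂)
= (1.67/√64.07) / (1.67/√64.07 + 1.97/√46.01) = 0.2086/(0.2086 + 0.2904) = 0.4181.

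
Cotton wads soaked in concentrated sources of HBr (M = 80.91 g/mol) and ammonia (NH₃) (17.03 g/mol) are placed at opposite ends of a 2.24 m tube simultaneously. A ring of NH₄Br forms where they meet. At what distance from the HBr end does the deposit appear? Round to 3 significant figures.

0.704 m

In equal time, each gas travels a distance ∝ its rate ∝ 1/√M, so d_HBr/d_NH₃ = √(M_NH₃/M_HBr) = √(17.03/80.91) = 0.4588.
With d_HBr + d_NH₃ = 2.24 m, d_NH₃ = 2.24/(1 + 0.4588) = 1.536 m.
d_HBr = 2.24 − 1.536 = 0.704 m.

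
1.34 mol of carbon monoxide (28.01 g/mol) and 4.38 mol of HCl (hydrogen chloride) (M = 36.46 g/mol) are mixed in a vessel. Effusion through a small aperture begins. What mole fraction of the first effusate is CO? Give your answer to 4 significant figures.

0.2587

The effusion rate of species i is ∝ p_i/√M_i ∝ n_i/√M_i.
x_CO(eff) = (n_CO/√M_CO) / (n_CO/√M_CO + n_HCl/√M_HCl)
= (1.34/√28.01) / (1.34/√28.01 + 4.38/√36.46) = 0.2532/(0.2532 + 0.7254) = 0.2587.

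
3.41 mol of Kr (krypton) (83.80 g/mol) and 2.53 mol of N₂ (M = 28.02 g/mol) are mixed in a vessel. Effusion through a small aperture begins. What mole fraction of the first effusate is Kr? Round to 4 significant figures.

0.4380

Rate_i ∝ x_i/√M_i (Graham's law weighted by mole fraction), so the effusate composition follows n_i/√M_i.
x_Kr(eff) = (n_Kr/√M_Kr) / (n_Kr/√M_Kr + n_N₂/√M_N₂)
= (3.41/√83.80) / (3.41/√83.80 + 2.53/√28.02) = 0.3725/(0.3725 + 0.4780) = 0.4380.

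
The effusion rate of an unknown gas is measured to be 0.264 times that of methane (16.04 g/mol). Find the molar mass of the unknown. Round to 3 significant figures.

230 g/mol

Graham's law gives rate_X/rate_CH₄ = √(M_CH₄/M_X).
0.264 = √(16.04/M_X)
M_X = 16.04 / 0.264² = 16.04 / 0.06970 = 230 g/mol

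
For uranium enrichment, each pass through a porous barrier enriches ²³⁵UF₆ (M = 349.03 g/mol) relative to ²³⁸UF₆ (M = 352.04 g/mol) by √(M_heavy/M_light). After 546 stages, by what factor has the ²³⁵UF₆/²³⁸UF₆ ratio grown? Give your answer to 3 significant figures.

Each stage multiplies the ratio by α = √(352.04/349.03), so after 546 stages the overall factor is α^546 = (352.04/349.03)^(546/2).
= 1.00862^273 = 10.4.

10.4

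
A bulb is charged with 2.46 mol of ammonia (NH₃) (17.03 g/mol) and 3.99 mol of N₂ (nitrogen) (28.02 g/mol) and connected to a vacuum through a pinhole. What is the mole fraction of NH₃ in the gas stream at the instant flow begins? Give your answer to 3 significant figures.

Each component's effusion rate ∝ (its partial pressure)·(1/√M) ∝ n_i/√M_i.
x_NH₃(eff) = (n_NH₃/√M_NH₃) / (n_NH₃/√M_NH₃ + n_N₂/√M_N₂)
= (2.46/√17.03) / (2.46/√17.03 + 3.99/√28.02) = 0.5961/(0.5961 + 0.7538) = 0.442.

0.442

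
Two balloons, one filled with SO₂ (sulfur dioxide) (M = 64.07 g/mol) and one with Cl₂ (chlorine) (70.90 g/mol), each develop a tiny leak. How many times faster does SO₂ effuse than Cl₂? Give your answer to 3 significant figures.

1.05

By Graham's law, rate_SO₂/rate_Cl₂ = √(M_Cl₂/M_SO₂) = √(70.90/64.07) = √1.107 = 1.05.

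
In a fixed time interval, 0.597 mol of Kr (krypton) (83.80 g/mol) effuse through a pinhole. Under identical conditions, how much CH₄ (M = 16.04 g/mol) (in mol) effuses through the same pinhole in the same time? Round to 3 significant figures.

From Graham's law, rate_CH₄/rate_Kr = √(M_Kr/M_CH₄) = √(83.80/16.04) = √5.224 = 2.286.
So the amount for CH₄ is 0.597 × 2.286 = 1.36 mol.

1.36 mol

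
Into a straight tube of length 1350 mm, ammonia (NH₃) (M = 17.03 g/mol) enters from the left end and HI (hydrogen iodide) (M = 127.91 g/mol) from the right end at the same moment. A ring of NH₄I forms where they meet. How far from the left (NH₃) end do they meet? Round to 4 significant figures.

The fronts meet when d_NH₃ + d_HI = L with d_NH₃/d_HI = √(M_HI/M_NH₃) (Graham's law). Here √(M_HI/M_NH₃) = √(127.91/17.03) = 2.741.
With d_NH₃ + d_HI = 1350 mm, d_HI = 1350/(1 + 2.741) = 360.9 mm.
d_NH₃ = 1350 − 360.9 = 989.1 mm.

989.1 mm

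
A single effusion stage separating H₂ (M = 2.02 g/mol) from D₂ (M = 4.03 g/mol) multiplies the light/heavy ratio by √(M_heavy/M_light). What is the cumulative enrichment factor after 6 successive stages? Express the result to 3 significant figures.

7.94

Overall factor = α^6 with α = √(4.03/2.02), i.e. (4.03/2.02)^(6/2).
= 1.99505^3 = 7.94.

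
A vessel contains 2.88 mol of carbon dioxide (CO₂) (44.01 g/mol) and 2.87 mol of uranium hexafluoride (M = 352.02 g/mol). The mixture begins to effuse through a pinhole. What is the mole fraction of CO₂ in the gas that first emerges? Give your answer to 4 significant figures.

0.7395

Each component's effusion rate ∝ (its partial pressure)·(1/√M) ∝ n_i/√M_i.
Mole fraction of CO₂ in the effusate = (n_CO₂/√M_CO₂) / (n_CO₂/√M_CO₂ + n_UF₆/√M_UF₆)
= (2.88/√44.01) / (2.88/√44.01 + 2.87/√352.02) = 0.4341/(0.4341 + 0.1530) = 0.7395.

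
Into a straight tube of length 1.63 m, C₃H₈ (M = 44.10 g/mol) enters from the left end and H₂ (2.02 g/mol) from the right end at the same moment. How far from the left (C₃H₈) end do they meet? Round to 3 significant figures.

0.287 m

Distances travelled in equal time are proportional to diffusion rates, so d_C₃H₈/d_H₂ = √(M_H₂/M_C₃H₈) = √(2.02/44.10) = 0.2140.
With d_C₃H₈ + d_H₂ = 1.63 m, d_H₂ = 1.63/(1 + 0.2140) = 1.343 m.
d_C₃H₈ = 1.63 − 1.343 = 0.287 m.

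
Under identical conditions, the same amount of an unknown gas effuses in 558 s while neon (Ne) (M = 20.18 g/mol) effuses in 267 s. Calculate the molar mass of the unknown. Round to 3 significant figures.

88.1 g/mol

Since effusion rate ∝ 1/√M, t_X/t_Ne = √(M_X/M_Ne).
558/267 = 2.090 = √(M_X/20.18)
M_X = 20.18 × 2.090² = 20.18 × 4.368 = 88.1 g/mol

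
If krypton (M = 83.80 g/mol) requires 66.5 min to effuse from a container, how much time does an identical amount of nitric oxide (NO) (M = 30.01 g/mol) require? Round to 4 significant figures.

39.80 min

Since effusion rate ∝ 1/√M, t_NO/t_Kr = √(M_NO/M_Kr) = √(30.01/83.80) = √0.3581 = 0.5984.
So the time for NO is 66.5 × 0.5984 = 39.80 min.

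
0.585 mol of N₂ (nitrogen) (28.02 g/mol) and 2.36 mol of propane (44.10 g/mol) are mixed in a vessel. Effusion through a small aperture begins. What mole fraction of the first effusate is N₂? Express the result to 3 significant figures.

Each component's effusion rate ∝ (its partial pressure)·(1/√M) ∝ n_i/√M_i.
So x_N₂ in the escaping gas = (n_N₂/√M_N₂) / Σ(n_i/√M_i)
= (0.585/√28.02) / (0.585/√28.02 + 2.36/√44.10) = 0.1105/(0.1105 + 0.3554) = 0.237.

0.237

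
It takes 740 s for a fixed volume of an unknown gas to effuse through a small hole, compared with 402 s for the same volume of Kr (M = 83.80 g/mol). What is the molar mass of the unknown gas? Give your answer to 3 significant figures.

Since effusion rate ∝ 1/√M, t_X/t_Kr = √(M_X/M_Kr).
740/402 = 1.841 = √(M_X/83.80)
M_X = 83.80 × 1.841² = 83.80 × 3.389 = 284 g/mol

284 g/mol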